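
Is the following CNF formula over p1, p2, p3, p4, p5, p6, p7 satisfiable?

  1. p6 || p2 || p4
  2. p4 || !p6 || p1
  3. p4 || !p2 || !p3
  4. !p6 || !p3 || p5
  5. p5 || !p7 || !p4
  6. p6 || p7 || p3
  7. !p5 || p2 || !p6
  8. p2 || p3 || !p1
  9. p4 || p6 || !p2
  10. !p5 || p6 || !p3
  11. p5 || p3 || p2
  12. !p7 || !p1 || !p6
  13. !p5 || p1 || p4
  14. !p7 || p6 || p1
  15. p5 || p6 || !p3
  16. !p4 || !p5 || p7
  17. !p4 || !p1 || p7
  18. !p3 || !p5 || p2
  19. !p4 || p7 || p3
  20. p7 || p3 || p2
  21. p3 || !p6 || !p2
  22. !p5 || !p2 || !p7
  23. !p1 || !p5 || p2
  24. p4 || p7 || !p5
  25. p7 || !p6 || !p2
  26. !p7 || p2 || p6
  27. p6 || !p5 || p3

Suppose p6 = true.
Suppose p4 = true.
Suppose p3 = false.
(p7) alone gives p7 = true.
(p5) alone gives p5 = true.
(p2) alone gives p2 = true.
That conflicts with the unit clause (!p2).
Undo p3 and try p3 = true.
(p5) alone gives p5 = true.
(p2) alone gives p2 = true.
(p7) alone gives p7 = true.
That conflicts with the unit clause (!p7).
Both values of p3 lead to a conflict.
Undo p4 and try p4 = false.
(p1) alone gives p1 = true.
(!p7) alone gives p7 = false.
(!p5) alone gives p5 = false.
(!p3) alone gives p3 = false.
(p2) alone gives p2 = true.
That conflicts with the unit clause (!p2).
Both values of p4 lead to a conflict.
Undo p6 and try p6 = false.
Suppose p2 = true.
(p4) alone gives p4 = true.
Suppose p5 = true.
(!p3) alone gives p3 = false.
That conflicts with the unit clause (p3).
Undo p5 and try p5 = false.
(!p7) alone gives p7 = false.
(p3) alone gives p3 = true.
That conflicts with the unit clause (!p3).
Both values of p5 lead to a conflict.
Undo p2 and try p2 = false.
(p4) alone gives p4 = true.
(!p7) alone gives p7 = false.
(p3) alone gives p3 = true.
(!p5) alone gives p5 = false.
That conflicts with the unit clause (p5).
Both values of p2 lead to a conflict.
Both values of p6 lead to a conflict.
No assignment satisfies every clause.

No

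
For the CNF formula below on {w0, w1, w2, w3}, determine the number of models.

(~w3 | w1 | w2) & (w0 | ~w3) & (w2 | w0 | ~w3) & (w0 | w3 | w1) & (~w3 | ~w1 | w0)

There are 2^4 = 16 truth assignments over (w0, w1, w2, w3).
Check each against the 5 clauses (columns in the order w0, w1, w2, w3):
  F F F F  ✗ fails (w0 | w3 | w1)
  F F F T  ✗ fails (~w3 | w1 | w2)
  F F T F  ✗ fails (w0 | w3 | w1)
  F F T T  ✗ fails (w0 | ~w3)
  F T F F  ✓ satisfies all
  F T F T  ✗ fails (w0 | ~w3)
  F T T F  ✓ satisfies all
  F T T T  ✗ fails (w0 | ~w3)
  T F F F  ✓ satisfies all
  T F F T  ✗ fails (~w3 | w1 | w2)
  T F T F  ✓ satisfies all
  T F T T  ✓ satisfies all
  T T F F  ✓ satisfies all
  T T F T  ✓ satisfies all
  T T T F  ✓ satisfies all
  T T T T  ✓ satisfies all
9 of the 16 rows are models.

9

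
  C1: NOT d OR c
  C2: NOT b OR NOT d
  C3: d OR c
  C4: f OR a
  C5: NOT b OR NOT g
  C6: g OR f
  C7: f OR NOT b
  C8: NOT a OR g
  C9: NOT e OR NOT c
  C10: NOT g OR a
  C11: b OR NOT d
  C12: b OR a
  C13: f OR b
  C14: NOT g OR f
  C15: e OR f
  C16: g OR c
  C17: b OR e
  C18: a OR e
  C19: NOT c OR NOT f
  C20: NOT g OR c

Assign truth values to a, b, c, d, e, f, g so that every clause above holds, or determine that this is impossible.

Branch on d: set d = false.
(c) alone gives c = true.
(NOT e) alone gives e = false.
(f) alone gives f = true.
But (NOT f) is also a unit clause — contradiction.
Undo d and try d = true.
(c) alone gives c = true.
(NOT b) alone gives b = false.
But (b) is also a unit clause — contradiction.
Both values of d lead to a conflict.

UNSATISFIABLE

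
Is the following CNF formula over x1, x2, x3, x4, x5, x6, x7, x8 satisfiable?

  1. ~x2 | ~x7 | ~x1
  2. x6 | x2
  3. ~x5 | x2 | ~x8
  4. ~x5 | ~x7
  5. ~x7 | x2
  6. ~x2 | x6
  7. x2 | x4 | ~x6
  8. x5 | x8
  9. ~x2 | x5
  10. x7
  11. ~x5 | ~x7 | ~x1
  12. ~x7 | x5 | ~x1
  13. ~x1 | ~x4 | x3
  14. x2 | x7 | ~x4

No

(x7) alone gives x7 = 1.
(~x5) alone gives x5 = 0.
(x2) alone gives x2 = 1.
Now (~x2) is unsatisfied and unit — conflict.
No assignment satisfies every clause.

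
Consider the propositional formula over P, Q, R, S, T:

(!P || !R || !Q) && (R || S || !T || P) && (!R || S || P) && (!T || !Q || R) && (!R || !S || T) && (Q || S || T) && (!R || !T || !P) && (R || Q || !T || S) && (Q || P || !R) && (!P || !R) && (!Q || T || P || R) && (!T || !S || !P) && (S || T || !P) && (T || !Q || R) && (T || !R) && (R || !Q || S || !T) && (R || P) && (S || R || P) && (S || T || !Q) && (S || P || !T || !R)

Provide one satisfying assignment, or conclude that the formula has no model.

P=false, Q=true, R=true, S=true, T=true

Suppose P = false.
From the singleton clause (R), R = true.
From the singleton clause (S), S = true.
From the singleton clause (T), T = true.
From the singleton clause (Q), Q = true.
This assignment satisfies each clause.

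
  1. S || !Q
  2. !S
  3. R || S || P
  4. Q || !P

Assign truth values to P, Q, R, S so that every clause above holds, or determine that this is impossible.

(!S) alone gives S = false.
(!Q) alone gives Q = false.
(!P) alone gives P = false.
(R) alone gives R = true.
All clauses are satisfied.

P: false, Q: false, R: true, S: false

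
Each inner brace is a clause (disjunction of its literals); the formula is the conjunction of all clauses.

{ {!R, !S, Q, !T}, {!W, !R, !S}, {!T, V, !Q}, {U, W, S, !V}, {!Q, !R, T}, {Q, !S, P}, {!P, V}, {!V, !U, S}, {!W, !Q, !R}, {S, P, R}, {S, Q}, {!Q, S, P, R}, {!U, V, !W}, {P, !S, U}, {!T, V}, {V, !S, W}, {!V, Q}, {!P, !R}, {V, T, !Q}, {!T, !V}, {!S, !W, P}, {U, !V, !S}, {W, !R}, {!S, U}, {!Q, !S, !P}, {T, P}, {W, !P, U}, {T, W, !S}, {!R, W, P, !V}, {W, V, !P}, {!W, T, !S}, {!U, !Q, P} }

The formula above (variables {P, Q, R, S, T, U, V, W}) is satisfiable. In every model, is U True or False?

False

Suppose U = true.
Branch on P: set P = false.
The clause (T) is unit, so T = true.
The clause (V) is unit, so V = true.
That conflicts with the unit clause (!V).
That branch fails; take P = true instead.
The clause (V) is unit, so V = true.
The clause (S) is unit, so S = true.
The clause (Q) is unit, so Q = true.
That conflicts with the unit clause (!Q).
Neither P = true nor P = false works.
So every satisfying assignment has U = False.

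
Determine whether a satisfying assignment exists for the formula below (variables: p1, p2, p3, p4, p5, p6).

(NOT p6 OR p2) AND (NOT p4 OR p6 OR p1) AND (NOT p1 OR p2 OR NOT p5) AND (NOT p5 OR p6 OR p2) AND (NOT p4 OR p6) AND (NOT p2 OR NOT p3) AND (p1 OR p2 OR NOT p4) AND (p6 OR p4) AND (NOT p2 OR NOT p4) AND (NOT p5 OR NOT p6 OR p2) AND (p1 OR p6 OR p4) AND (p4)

(p4) alone gives p4 = true.
(p6) alone gives p6 = true.
(p2) alone gives p2 = true.
Now (NOT p2) is unsatisfied and unit — conflict.
No assignment satisfies every clause.

No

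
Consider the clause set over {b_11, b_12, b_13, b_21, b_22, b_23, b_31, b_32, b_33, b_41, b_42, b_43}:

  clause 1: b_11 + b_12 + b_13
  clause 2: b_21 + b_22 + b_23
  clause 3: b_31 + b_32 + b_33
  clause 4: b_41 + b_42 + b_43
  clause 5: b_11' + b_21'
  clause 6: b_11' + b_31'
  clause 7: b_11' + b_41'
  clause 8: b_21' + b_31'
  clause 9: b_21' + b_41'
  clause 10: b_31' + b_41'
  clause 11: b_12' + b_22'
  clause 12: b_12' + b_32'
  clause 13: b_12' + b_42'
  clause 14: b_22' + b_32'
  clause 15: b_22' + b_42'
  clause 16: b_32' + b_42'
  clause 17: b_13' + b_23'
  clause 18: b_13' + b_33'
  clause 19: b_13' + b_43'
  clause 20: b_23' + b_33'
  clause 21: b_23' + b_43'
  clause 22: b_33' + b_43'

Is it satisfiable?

No

Case b_11 = 0:
Case b_12 = 1:
Unit clause (b_22') forces b_22 = 0.
Unit clause (b_32') forces b_32 = 0.
Unit clause (b_42') forces b_42 = 0.
Case b_21 = 1:
Unit clause (b_31') forces b_31 = 0.
Unit clause (b_33) forces b_33 = 1.
Unit clause (b_41') forces b_41 = 0.
Unit clause (b_43) forces b_43 = 1.
Now (b_43') is unsatisfied and unit — conflict.
So b_21 must be the other value — set b_21 = 0.
Unit clause (b_23) forces b_23 = 1.
Unit clause (b_13') forces b_13 = 0.
Unit clause (b_33') forces b_33 = 0.
Unit clause (b_31) forces b_31 = 1.
Unit clause (b_41') forces b_41 = 0.
Unit clause (b_43) forces b_43 = 1.
Now (b_43') is unsatisfied and unit — conflict.
Both values of b_21 lead to a conflict.
So b_12 must be the other value — set b_12 = 0.
Unit clause (b_13) forces b_13 = 1.
Unit clause (b_23') forces b_23 = 0.
Unit clause (b_33') forces b_33 = 0.
Unit clause (b_43') forces b_43 = 0.
Case b_21 = 1:
Unit clause (b_31') forces b_31 = 0.
Unit clause (b_32) forces b_32 = 1.
Unit clause (b_41') forces b_41 = 0.
Unit clause (b_42) forces b_42 = 1.
Now (b_42') is unsatisfied and unit — conflict.
So b_21 must be the other value — set b_21 = 0.
Unit clause (b_22) forces b_22 = 1.
Unit clause (b_32') forces b_32 = 0.
Unit clause (b_31) forces b_31 = 1.
Unit clause (b_41') forces b_41 = 0.
Unit clause (b_42) forces b_42 = 1.
Now (b_42') is unsatisfied and unit — conflict.
Both values of b_21 lead to a conflict.
Both values of b_12 lead to a conflict.
So b_11 must be the other value — set b_11 = 1.
Unit clause (b_21') forces b_21 = 0.
Unit clause (b_31') forces b_31 = 0.
Unit clause (b_41') forces b_41 = 0.
Case b_22 = 1:
Unit clause (b_12') forces b_12 = 0.
Unit clause (b_32') forces b_32 = 0.
Unit clause (b_33) forces b_33 = 1.
Unit clause (b_42') forces b_42 = 0.
Unit clause (b_43) forces b_43 = 1.
Now (b_43') is unsatisfied and unit — conflict.
So b_22 must be the other value — set b_22 = 0.
Unit clause (b_23) forces b_23 = 1.
Unit clause (b_13') forces b_13 = 0.
Unit clause (b_33') forces b_33 = 0.
Unit clause (b_32) forces b_32 = 1.
Unit clause (b_12') forces b_12 = 0.
Unit clause (b_42') forces b_42 = 0.
Unit clause (b_43) forces b_43 = 1.
Now (b_43') is unsatisfied and unit — conflict.
Both values of b_22 lead to a conflict.
Both values of b_11 lead to a conflict.
No assignment satisfies every clause.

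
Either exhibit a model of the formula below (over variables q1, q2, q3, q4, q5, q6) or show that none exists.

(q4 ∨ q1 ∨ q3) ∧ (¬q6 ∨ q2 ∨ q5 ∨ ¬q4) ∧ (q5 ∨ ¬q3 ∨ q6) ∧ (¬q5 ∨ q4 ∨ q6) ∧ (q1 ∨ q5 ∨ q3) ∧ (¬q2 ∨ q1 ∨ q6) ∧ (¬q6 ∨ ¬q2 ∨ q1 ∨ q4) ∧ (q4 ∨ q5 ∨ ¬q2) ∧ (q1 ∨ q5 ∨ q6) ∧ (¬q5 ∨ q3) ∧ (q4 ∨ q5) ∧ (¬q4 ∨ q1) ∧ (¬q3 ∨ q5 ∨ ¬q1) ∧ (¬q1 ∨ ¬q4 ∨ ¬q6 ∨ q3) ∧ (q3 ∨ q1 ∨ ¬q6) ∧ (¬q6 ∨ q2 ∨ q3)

Try q5 = True.
The clause (q3) is unit, so q3 = True.
Try q4 = True.
The clause (q1) is unit, so q1 = True.
Every clause is now satisfied; q2, q6 are unconstrained.

q1=True,  q2=True,  q3=True,  q4=True,  q5=True,  q6=False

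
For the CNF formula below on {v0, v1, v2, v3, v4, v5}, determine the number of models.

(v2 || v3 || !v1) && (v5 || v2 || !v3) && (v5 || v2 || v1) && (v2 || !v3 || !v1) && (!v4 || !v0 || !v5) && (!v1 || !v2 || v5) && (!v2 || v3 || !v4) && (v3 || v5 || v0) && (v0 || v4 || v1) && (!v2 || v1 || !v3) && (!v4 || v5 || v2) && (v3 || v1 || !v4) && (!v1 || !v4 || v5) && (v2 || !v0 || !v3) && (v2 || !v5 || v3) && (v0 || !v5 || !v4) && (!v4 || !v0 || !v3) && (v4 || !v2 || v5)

5

There are 2^6 = 64 truth assignments over (v0, v1, v2, v3, v4, v5).
Split on v3. With v3 = true, the clauses containing v3 are satisfied and !v3 drops from the rest; 2 of the 2^5 = 32 assignments to the other variables satisfy what remains.
With v3 = false, by the same count on the reduced clause set, 3 assignments work.
(One model: v0=F, v1=T, v2=T, v3=F, v4=F, v5=T.)
Total: 2 + 3 = 5.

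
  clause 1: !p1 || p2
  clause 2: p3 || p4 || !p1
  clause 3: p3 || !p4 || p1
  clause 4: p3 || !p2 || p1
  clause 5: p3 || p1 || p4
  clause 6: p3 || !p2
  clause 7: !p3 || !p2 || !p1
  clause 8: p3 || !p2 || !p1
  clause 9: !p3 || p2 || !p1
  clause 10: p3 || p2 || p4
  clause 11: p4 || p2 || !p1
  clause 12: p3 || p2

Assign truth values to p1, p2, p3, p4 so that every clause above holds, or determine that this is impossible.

p1: false; p2: true; p3: true; p4: true

Suppose p1 = false.
Suppose p3 = true.
Every clause is now satisfied; p2, p4 are unconstrained.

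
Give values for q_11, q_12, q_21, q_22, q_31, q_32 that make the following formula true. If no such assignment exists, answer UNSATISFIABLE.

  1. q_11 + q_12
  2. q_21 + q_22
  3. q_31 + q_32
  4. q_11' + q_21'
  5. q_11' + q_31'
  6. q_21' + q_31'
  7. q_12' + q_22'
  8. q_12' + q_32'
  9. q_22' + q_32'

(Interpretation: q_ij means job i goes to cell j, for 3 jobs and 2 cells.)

UNSATISFIABLE

Branch on q_11: set q_11 = 1.
From the singleton clause (q_21'), q_21 = 0.
From the singleton clause (q_22), q_22 = 1.
From the singleton clause (q_31'), q_31 = 0.
From the singleton clause (q_32), q_32 = 1.
But (q_32') is also a unit clause — contradiction.
Undo q_11 and try q_11 = 0.
From the singleton clause (q_12), q_12 = 1.
From the singleton clause (q_22'), q_22 = 0.
From the singleton clause (q_21), q_21 = 1.
From the singleton clause (q_31'), q_31 = 0.
From the singleton clause (q_32), q_32 = 1.
But (q_32') is also a unit clause — contradiction.
Neither q_11 = 1 nor q_11 = 0 works.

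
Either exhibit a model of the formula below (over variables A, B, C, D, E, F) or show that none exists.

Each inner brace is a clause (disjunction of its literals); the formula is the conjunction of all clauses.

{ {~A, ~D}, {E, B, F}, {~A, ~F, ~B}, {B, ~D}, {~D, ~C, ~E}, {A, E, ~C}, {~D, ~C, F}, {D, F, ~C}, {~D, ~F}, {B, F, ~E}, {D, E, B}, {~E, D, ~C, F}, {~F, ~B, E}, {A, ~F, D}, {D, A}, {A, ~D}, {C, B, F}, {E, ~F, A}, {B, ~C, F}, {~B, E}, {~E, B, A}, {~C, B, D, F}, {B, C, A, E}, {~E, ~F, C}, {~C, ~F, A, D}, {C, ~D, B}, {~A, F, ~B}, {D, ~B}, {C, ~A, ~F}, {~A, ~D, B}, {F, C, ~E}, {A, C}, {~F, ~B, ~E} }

Suppose A = 1.
From the singleton clause (~D), D = 0.
From the singleton clause (~B), B = 0.
From the singleton clause (E), E = 1.
From the singleton clause (F), F = 1.
From the singleton clause (C), C = 1.
This assignment satisfies each clause.

A: 1, B: 0, C: 1, D: 0, E: 1, F: 1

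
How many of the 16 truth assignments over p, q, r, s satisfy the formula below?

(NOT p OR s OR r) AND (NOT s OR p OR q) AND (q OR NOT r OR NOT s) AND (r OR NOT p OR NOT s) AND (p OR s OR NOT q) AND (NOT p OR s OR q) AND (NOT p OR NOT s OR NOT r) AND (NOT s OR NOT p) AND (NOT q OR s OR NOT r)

4

There are 2^4 = 16 truth assignments over (p, q, r, s).
Check each against the 9 clauses (columns in the order p, q, r, s):
  F F F F  ✓ satisfies all
  F F F T  ✗ fails (NOT s OR p OR q)
  F F T F  ✓ satisfies all
  F F T T  ✗ fails (NOT s OR p OR q)
  F T F F  ✗ fails (p OR s OR NOT q)
  F T F T  ✓ satisfies all
  F T T F  ✗ fails (p OR s OR NOT q)
  F T T T  ✓ satisfies all
  T F F F  ✗ fails (NOT p OR s OR r)
  T F F T  ✗ fails (r OR NOT p OR NOT s)
  T F T F  ✗ fails (NOT p OR s OR q)
  T F T T  ✗ fails (q OR NOT r OR NOT s)
  T T F F  ✗ fails (NOT p OR s OR r)
  T T F T  ✗ fails (r OR NOT p OR NOT s)
  T T T F  ✗ fails (NOT q OR s OR NOT r)
  T T T T  ✗ fails (NOT p OR NOT s OR NOT r)
4 of the 16 rows are models.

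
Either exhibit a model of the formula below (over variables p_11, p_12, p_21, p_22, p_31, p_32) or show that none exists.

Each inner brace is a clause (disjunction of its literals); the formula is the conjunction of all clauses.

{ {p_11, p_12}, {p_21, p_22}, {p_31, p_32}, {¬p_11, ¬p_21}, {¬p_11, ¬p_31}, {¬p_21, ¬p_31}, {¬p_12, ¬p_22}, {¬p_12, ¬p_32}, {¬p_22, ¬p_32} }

Case p_11 = True:
From the singleton clause (¬p_21), p_21 = False.
From the singleton clause (p_22), p_22 = True.
From the singleton clause (¬p_31), p_31 = False.
From the singleton clause (p_32), p_32 = True.
Now (¬p_32) is unsatisfied and unit — conflict.
So p_11 must be the other value — set p_11 = False.
From the singleton clause (p_12), p_12 = True.
From the singleton clause (¬p_22), p_22 = False.
From the singleton clause (p_21), p_21 = True.
From the singleton clause (¬p_31), p_31 = False.
From the singleton clause (p_32), p_32 = True.
Now (¬p_32) is unsatisfied and unit — conflict.
Both values of p_11 lead to a conflict.

UNSATISFIABLE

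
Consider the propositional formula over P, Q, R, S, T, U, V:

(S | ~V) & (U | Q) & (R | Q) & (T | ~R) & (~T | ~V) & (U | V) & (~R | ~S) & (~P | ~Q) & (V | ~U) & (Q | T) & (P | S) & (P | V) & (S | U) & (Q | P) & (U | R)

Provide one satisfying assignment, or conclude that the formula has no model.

P=0, Q=1, R=0, S=1, T=0, U=1, V=1

Case S = 1:
Unit clause (~R) forces R = 0.
Unit clause (Q) forces Q = 1.
Unit clause (~P) forces P = 0.
Unit clause (V) forces V = 1.
Unit clause (~T) forces T = 0.
Unit clause (U) forces U = 1.
Every clause now holds.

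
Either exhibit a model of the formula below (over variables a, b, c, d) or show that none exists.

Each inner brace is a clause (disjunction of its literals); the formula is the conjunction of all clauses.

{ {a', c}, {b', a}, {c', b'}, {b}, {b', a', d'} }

UNSATISFIABLE

From the singleton clause (b), b = 1.
From the singleton clause (a), a = 1.
From the singleton clause (c), c = 1.
That conflicts with the unit clause (c').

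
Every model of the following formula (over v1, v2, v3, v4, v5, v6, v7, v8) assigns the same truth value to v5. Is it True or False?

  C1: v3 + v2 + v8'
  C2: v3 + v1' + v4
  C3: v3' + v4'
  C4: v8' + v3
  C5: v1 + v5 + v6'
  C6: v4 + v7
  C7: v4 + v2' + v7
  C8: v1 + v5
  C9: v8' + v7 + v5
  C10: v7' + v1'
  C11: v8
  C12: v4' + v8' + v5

True

Suppose v5 = 0.
From the singleton clause (v1), v1 = 1.
From the singleton clause (v7'), v7 = 0.
From the singleton clause (v4), v4 = 1.
From the singleton clause (v3'), v3 = 0.
From the singleton clause (v8'), v8 = 0.
That conflicts with the unit clause (v8).
So every satisfying assignment has v5 = True.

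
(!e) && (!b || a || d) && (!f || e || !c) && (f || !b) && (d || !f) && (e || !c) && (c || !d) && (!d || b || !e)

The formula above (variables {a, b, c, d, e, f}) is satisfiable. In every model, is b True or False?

False

Suppose b = true.
The clause (!e) is unit, so e = false.
The clause (f) is unit, so f = true.
The clause (!c) is unit, so c = false.
The clause (d) is unit, so d = true.
Now (!d) is unsatisfied and unit — conflict.
So every satisfying assignment has b = False.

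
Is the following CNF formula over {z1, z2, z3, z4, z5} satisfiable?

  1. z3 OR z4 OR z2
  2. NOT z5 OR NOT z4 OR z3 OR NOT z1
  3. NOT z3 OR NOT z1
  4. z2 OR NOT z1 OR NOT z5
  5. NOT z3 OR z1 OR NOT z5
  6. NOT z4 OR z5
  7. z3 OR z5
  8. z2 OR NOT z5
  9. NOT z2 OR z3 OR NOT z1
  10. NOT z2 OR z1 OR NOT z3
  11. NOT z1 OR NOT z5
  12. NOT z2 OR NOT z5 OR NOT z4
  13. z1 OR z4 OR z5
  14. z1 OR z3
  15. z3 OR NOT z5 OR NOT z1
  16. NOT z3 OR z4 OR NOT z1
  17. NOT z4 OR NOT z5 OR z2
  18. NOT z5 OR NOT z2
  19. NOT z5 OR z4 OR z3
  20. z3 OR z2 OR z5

No, unsatisfiable

Branch on z3: set z3 = false.
From the singleton clause (z5), z5 = true.
From the singleton clause (z2), z2 = true.
That conflicts with the unit clause (NOT z2).
Backtrack on z3: now try z3 = true.
From the singleton clause (NOT z1), z1 = false.
From the singleton clause (NOT z5), z5 = false.
From the singleton clause (NOT z4), z4 = false.
That conflicts with the unit clause (z4).
Neither z3 = true nor z3 = false works.
No assignment satisfies every clause.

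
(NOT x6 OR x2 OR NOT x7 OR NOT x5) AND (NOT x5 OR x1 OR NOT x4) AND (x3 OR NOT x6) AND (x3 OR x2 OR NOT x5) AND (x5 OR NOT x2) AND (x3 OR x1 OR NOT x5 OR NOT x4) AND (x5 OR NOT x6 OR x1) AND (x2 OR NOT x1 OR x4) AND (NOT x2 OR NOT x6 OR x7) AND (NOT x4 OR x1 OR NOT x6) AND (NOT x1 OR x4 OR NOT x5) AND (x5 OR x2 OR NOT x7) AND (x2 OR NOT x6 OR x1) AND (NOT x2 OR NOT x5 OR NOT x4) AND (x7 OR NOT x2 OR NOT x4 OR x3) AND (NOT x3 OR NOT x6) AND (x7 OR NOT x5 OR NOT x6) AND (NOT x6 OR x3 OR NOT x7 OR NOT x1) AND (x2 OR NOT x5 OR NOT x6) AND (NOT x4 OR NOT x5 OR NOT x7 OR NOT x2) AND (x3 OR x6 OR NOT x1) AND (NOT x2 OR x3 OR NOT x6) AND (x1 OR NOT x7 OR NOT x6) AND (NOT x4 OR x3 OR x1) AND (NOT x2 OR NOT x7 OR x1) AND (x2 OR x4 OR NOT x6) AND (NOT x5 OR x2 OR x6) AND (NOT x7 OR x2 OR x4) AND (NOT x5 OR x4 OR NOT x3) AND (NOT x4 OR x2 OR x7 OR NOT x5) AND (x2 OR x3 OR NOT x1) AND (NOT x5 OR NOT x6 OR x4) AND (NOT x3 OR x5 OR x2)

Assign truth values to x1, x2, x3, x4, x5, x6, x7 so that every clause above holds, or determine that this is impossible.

x1: false,  x2: true,  x3: false,  x4: false,  x5: true,  x6: false,  x7: false

Try x3 = false.
The clause (NOT x6) is unit, so x6 = false.
The clause (NOT x1) is unit, so x1 = false.
The clause (NOT x4) is unit, so x4 = false.
Try x2 = true.
The clause (x5) is unit, so x5 = true.
The clause (NOT x7) is unit, so x7 = false.
All clauses are satisfied.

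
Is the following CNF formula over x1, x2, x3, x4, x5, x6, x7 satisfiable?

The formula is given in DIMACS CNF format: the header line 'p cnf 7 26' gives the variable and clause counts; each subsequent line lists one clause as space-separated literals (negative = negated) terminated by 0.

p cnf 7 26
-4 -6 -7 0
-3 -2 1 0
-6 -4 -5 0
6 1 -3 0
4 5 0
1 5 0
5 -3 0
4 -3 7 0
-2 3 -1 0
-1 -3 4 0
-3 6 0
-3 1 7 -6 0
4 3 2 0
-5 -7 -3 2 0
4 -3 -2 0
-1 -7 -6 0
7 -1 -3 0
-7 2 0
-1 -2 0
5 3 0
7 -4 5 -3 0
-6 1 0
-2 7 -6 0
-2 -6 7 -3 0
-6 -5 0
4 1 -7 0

Case x4 = True:
Case x6 = False:
From the singleton clause (¬x3), x3 = False.
From the singleton clause (x5), x5 = True.
Case x2 = False:
From the singleton clause (¬x7), x7 = False.
No clause remains; x1 is free.
A satisfying assignment: x1=False,  x2=False,  x3=False,  x4=True,  x5=True,  x6=False,  x7=False.

Yes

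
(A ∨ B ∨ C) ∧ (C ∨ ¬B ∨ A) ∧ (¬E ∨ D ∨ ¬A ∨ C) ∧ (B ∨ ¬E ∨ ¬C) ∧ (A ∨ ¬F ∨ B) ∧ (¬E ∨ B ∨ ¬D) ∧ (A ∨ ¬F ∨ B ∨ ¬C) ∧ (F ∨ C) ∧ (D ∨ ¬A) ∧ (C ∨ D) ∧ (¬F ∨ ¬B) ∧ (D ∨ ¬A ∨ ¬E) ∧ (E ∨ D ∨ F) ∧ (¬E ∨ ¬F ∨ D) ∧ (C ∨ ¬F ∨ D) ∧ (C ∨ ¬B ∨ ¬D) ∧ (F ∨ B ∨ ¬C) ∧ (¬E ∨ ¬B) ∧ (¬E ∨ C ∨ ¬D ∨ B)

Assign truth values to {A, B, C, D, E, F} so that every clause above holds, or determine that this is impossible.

A=True; B=False; C=True; D=True; E=False; F=True

Case F = True:
Unit clause (¬B) forces B = False.
Unit clause (A) forces A = True.
Unit clause (D) forces D = True.
Unit clause (¬E) forces E = False.
Every clause is now satisfied; C is unconstrained.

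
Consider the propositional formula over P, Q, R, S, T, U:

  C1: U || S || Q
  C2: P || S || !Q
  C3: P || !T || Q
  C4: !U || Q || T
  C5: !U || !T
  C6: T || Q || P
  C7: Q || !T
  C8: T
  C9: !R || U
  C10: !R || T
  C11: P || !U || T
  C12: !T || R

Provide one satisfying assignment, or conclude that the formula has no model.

UNSATISFIABLE

(T) alone gives T = true.
(!U) alone gives U = false.
(Q) alone gives Q = true.
(!R) alone gives R = false.
Now (R) is unsatisfied and unit — conflict.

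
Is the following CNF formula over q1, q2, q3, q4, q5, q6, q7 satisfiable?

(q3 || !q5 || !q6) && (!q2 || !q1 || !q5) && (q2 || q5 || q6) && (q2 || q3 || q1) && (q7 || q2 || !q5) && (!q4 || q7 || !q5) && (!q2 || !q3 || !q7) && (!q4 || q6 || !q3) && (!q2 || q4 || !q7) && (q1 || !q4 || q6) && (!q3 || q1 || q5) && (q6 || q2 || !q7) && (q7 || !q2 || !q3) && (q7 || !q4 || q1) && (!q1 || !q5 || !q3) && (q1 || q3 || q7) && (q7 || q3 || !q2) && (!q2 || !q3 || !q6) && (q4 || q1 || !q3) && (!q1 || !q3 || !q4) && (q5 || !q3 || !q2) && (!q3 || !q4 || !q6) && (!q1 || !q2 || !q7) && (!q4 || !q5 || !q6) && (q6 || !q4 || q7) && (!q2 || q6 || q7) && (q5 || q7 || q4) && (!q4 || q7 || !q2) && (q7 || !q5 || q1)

Branch on q3: set q3 = true.
Branch on q2: set q2 = false.
Branch on q5: set q5 = false.
(q6) alone gives q6 = true.
(q1) alone gives q1 = true.
(!q4) alone gives q4 = false.
(q7) alone gives q7 = true.
This assignment satisfies each clause.
A satisfying assignment: q1: true, q2: false, q3: true, q4: false, q5: false, q6: true, q7: true.

Yes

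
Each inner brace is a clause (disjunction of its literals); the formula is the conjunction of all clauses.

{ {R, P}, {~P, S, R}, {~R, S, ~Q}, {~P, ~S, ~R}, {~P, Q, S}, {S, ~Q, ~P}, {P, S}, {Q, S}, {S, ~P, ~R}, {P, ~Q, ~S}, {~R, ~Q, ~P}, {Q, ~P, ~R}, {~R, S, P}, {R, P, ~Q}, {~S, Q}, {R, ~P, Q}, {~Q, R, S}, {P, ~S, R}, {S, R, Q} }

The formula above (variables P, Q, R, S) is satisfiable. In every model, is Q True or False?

True

Suppose Q = 0.
From the singleton clause (S), S = 1.
Now (~S) is unsatisfied and unit — conflict.
So every satisfying assignment has Q = True.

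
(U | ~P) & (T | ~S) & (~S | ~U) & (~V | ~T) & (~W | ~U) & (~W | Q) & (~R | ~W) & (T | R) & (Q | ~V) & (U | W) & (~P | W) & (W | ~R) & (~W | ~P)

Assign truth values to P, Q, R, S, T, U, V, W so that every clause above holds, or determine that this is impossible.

P=0, Q=0, R=0, S=0, T=1, U=1, V=0, W=0

Case U = 1:
Unit clause (~S) forces S = 0.
Unit clause (~W) forces W = 0.
Unit clause (~P) forces P = 0.
Unit clause (~R) forces R = 0.
Unit clause (T) forces T = 1.
Unit clause (~V) forces V = 0.
All clauses hold; Q can take either value.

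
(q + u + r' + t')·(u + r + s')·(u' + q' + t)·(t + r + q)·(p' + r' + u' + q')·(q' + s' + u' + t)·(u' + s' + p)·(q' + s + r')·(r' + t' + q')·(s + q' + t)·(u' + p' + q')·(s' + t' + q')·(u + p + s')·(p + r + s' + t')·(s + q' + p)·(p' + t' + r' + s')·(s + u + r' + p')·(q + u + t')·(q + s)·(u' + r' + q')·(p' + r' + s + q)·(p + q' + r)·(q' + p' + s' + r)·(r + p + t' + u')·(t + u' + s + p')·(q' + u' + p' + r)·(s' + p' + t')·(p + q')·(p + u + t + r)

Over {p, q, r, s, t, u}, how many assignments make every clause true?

There are 2^6 = 64 truth assignments over (p, q, r, s, t, u).
Split on u. With u = 1, the clauses containing u are satisfied and u' drops from the rest; 1 of the 2^5 = 32 assignments to the other variables satisfy what remains.
With u = 0, by the same count on the reduced clause set, 3 assignments work.
(One model: p=T, q=F, r=T, s=T, t=F, u=F.)
Total: 1 + 3 = 4.

4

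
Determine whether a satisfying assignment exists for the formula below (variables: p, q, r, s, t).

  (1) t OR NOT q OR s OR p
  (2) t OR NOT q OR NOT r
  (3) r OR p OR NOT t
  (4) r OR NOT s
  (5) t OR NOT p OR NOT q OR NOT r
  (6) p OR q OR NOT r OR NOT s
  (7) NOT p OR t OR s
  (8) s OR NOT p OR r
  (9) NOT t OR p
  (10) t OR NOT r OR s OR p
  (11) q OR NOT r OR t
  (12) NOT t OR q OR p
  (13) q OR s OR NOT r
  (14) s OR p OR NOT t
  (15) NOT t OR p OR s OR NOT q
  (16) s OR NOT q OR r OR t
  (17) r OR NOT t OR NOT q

Yes, satisfiable

Branch on r: set r = false.
(NOT s) alone gives s = false.
(NOT p) alone gives p = false.
(NOT t) alone gives t = false.
(NOT q) alone gives q = false.
Every clause now holds.
A satisfying assignment: p: false; q: false; r: false; s: false; t: false.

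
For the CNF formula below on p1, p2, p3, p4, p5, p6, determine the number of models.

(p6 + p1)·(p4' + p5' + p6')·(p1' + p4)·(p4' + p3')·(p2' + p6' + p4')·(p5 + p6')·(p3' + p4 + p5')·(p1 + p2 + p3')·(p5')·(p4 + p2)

There are 2^6 = 64 truth assignments over (p1, p2, p3, p4, p5, p6).
Split on p4. With p4 = 1, the clauses containing p4 are satisfied and p4' drops from the rest; 2 of the 2^5 = 32 assignments to the other variables satisfy what remains.
With p4 = 0, by the same count on the reduced clause set, 0 assignments work.
Total: 2 + 0 = 2.

2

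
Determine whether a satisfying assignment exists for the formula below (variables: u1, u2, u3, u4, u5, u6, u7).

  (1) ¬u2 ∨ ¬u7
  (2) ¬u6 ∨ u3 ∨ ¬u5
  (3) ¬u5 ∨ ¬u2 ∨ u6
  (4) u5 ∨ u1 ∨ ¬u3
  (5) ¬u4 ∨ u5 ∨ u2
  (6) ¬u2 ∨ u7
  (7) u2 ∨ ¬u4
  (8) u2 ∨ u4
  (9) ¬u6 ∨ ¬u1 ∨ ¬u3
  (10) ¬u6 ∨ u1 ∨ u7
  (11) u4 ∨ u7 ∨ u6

Case u2 = False:
From the singleton clause (¬u4), u4 = False.
Now (u4) is unsatisfied and unit — conflict.
That branch fails; take u2 = True instead.
From the singleton clause (¬u7), u7 = False.
Now (u7) is unsatisfied and unit — conflict.
Either choice for u2 ends in contradiction.
No assignment satisfies every clause.

No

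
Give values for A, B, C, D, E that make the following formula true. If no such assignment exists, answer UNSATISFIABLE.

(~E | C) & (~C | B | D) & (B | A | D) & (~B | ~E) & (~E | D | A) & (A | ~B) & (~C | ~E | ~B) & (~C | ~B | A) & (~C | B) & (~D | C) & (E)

From the singleton clause (E), E = 1.
From the singleton clause (C), C = 1.
From the singleton clause (~B), B = 0.
That conflicts with the unit clause (B).

UNSATISFIABLE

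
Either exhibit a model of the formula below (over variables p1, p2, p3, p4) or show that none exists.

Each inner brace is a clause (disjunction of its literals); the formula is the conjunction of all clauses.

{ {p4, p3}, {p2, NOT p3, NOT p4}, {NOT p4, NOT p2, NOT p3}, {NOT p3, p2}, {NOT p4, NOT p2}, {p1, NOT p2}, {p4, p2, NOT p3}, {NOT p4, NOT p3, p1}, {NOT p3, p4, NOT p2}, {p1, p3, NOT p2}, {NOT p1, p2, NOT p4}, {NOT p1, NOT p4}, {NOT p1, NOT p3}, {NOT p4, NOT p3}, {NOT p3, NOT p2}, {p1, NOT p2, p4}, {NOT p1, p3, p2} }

Suppose p4 = true.
From the singleton clause (NOT p2), p2 = false.
From the singleton clause (NOT p3), p3 = false.
From the singleton clause (NOT p1), p1 = false.
Every clause now holds.

p1=false; p2=false; p3=false; p4=true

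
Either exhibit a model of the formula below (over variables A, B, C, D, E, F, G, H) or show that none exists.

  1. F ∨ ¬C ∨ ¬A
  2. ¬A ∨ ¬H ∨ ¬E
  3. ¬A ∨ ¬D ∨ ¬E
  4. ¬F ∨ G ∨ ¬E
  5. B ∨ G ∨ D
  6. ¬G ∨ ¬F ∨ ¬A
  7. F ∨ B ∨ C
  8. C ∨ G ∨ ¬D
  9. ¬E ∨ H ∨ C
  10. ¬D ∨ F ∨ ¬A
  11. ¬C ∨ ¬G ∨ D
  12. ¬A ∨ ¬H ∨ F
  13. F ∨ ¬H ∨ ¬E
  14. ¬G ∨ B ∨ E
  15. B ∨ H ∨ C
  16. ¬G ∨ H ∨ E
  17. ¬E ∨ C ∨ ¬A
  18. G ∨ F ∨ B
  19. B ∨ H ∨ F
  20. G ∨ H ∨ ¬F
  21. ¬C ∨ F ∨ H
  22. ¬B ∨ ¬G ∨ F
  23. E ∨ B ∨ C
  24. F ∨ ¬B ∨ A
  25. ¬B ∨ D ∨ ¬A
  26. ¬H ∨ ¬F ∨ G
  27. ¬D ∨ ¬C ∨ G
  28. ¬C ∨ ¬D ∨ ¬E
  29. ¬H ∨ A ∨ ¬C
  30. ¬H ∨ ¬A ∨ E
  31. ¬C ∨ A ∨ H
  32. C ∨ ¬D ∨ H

A: False,  B: True,  C: False,  D: True,  E: True,  F: True,  G: True,  H: True

Branch on F: set F = True.
Branch on G: set G = True.
Unit clause (¬A) forces A = False.
Branch on C: set C = False.
Branch on E: set E = True.
Unit clause (H) forces H = True.
No clause remains; B, D are free.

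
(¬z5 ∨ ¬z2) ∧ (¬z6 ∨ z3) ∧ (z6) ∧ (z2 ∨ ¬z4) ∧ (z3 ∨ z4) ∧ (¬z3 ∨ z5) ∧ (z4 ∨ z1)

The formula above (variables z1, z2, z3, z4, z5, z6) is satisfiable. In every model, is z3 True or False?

Suppose z3 = False.
From the singleton clause (¬z6), z6 = False.
That conflicts with the unit clause (z6).
So every satisfying assignment has z3 = True.

True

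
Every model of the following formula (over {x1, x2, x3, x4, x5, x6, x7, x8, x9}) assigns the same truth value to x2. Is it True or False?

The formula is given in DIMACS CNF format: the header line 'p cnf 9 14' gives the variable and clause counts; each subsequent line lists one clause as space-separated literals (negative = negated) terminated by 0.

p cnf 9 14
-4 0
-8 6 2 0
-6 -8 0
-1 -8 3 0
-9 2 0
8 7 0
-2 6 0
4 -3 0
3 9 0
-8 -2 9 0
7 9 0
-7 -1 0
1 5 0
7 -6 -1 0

Suppose x2 = False.
(¬x4) alone gives x4 = False.
(¬x9) alone gives x9 = False.
(¬x3) alone gives x3 = False.
That conflicts with the unit clause (x3).
So every satisfying assignment has x2 = True.

True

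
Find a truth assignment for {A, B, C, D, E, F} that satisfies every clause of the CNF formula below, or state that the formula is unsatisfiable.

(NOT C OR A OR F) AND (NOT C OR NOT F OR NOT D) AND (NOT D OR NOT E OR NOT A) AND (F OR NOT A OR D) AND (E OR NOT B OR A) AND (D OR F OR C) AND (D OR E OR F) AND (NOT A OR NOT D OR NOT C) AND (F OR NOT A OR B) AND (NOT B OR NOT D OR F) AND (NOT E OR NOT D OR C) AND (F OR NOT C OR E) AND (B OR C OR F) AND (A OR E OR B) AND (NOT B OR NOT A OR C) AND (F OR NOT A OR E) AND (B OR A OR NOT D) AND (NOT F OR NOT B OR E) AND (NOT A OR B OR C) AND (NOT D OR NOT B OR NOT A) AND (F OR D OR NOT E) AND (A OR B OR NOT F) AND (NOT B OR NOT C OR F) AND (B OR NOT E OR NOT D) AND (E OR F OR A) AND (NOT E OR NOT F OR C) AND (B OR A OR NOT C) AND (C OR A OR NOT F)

Case C = true:
Case A = true:
Unit clause (NOT D) forces D = false.
Unit clause (F) forces F = true.
Case B = true:
Unit clause (E) forces E = true.
This assignment satisfies each clause.

A=true; B=true; C=true; D=false; E=true; F=true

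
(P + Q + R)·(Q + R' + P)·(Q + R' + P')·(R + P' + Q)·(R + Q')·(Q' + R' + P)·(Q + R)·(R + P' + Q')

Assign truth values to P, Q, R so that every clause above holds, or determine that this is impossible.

P ↦ 1,  Q ↦ 1,  R ↦ 1

Branch on R: set R = 1.
Branch on Q: set Q = 1.
The clause (P) is unit, so P = 1.
Every clause now holds.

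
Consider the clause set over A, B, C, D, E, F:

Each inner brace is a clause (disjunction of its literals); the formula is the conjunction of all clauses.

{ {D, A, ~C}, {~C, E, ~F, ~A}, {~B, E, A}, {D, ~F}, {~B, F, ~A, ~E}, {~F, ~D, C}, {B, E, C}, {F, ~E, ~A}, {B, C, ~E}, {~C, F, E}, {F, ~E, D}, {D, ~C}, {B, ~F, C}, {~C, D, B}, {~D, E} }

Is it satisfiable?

Suppose D = 1.
The clause (E) is unit, so E = 1.
Suppose F = 0.
The clause (~A) is unit, so A = 0.
Suppose B = 0.
The clause (C) is unit, so C = 1.
All clauses are satisfied.
A satisfying assignment: A=0, B=0, C=1, D=1, E=1, F=0.

Satisfiable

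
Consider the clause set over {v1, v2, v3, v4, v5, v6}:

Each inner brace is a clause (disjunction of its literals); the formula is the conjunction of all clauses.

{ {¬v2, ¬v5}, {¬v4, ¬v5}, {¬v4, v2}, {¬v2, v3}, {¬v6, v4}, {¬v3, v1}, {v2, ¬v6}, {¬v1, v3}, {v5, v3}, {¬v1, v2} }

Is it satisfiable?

Suppose v2 = True.
(¬v5) alone gives v5 = False.
(v3) alone gives v3 = True.
(v1) alone gives v1 = True.
Suppose v6 = False.
Every clause is now satisfied; v4 is unconstrained.
A satisfying assignment: v1 ↦ True,  v2 ↦ True,  v3 ↦ True,  v4 ↦ True,  v5 ↦ False,  v6 ↦ False.

Satisfiable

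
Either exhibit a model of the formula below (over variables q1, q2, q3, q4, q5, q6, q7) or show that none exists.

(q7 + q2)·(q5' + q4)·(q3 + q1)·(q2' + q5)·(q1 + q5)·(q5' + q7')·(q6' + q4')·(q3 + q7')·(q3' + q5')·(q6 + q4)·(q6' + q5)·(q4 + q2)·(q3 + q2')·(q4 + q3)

Suppose q7 = 1.
The clause (q5') is unit, so q5 = 0.
The clause (q2') is unit, so q2 = 0.
The clause (q1) is unit, so q1 = 1.
The clause (q3) is unit, so q3 = 1.
The clause (q6') is unit, so q6 = 0.
The clause (q4) is unit, so q4 = 1.
Every clause now holds.

q1=1; q2=0; q3=1; q4=1; q5=0; q6=0; q7=1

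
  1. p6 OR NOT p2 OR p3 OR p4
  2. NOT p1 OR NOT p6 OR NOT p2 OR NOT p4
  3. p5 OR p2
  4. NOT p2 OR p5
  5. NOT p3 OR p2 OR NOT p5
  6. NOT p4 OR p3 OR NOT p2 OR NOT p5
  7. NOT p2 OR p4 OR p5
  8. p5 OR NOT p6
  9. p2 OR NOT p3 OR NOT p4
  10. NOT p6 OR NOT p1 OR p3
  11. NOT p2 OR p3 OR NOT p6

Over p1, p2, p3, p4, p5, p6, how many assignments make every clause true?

There are 2^6 = 64 truth assignments over (p1, p2, p3, p4, p5, p6).
Split on p2. With p2 = true, the clauses containing p2 are satisfied and NOT p2 drops from the rest; 7 of the 2^5 = 32 assignments to the other variables satisfy what remains.
With p2 = false, by the same count on the reduced clause set, 6 assignments work.
(One model: p1=F, p2=F, p3=F, p4=F, p5=T, p6=F.)
Total: 7 + 6 = 13.

13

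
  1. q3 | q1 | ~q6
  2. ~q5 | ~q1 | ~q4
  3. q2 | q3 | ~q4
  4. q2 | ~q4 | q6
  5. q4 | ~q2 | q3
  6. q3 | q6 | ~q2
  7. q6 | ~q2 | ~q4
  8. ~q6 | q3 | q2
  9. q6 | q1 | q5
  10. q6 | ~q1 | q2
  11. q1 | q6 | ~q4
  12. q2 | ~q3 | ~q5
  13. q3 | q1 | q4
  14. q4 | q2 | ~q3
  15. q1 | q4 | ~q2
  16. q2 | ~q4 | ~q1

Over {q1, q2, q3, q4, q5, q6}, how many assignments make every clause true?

9

There are 2^6 = 64 truth assignments over (q1, q2, q3, q4, q5, q6).
Split on q6. With q6 = 1, the clauses containing q6 are satisfied and ~q6 drops from the rest; 7 of the 2^5 = 32 assignments to the other variables satisfy what remains.
With q6 = 0, by the same count on the reduced clause set, 2 assignments work.
Total: 7 + 2 = 9.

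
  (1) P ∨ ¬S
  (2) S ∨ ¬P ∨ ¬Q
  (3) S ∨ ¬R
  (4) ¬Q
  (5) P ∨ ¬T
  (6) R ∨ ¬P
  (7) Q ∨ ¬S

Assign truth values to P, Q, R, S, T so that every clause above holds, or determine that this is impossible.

P=False; Q=False; R=False; S=False; T=False

(¬Q) alone gives Q = False.
(¬S) alone gives S = False.
(¬R) alone gives R = False.
(¬P) alone gives P = False.
(¬T) alone gives T = False.
This assignment satisfies each clause.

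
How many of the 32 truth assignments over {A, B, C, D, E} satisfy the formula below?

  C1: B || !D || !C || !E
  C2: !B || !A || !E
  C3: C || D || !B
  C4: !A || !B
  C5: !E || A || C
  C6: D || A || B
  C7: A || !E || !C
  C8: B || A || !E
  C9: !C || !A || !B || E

12

There are 2^5 = 32 truth assignments over (A, B, C, D, E).
Split on E. With E = true, the clauses containing E are satisfied and !E drops from the rest; 3 of the 2^4 = 16 assignments to the other variables satisfy what remains.
With E = false, by the same count on the reduced clause set, 9 assignments work.
(One model: A=F, B=F, C=F, D=T, E=F.)
Total: 3 + 9 = 12.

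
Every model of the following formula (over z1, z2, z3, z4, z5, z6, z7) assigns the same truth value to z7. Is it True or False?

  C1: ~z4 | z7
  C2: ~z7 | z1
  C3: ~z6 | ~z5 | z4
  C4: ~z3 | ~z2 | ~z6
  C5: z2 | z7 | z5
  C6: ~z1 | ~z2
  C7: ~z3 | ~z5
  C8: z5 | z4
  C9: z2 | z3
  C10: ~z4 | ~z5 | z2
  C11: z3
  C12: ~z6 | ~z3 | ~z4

Suppose z7 = 0.
(~z4) alone gives z4 = 0.
(z5) alone gives z5 = 1.
(~z6) alone gives z6 = 0.
(~z3) alone gives z3 = 0.
Now (z3) is unsatisfied and unit — conflict.
So every satisfying assignment has z7 = True.

True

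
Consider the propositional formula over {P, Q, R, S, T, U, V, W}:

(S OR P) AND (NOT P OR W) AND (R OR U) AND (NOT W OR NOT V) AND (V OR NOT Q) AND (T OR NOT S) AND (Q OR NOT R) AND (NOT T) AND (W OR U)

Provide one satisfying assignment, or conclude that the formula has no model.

(NOT T) alone gives T = false.
(NOT S) alone gives S = false.
(P) alone gives P = true.
(W) alone gives W = true.
(NOT V) alone gives V = false.
(NOT Q) alone gives Q = false.
(NOT R) alone gives R = false.
(U) alone gives U = true.
All clauses are satisfied.

P ↦ true; Q ↦ false; R ↦ false; S ↦ false; T ↦ false; U ↦ true; V ↦ false; W ↦ true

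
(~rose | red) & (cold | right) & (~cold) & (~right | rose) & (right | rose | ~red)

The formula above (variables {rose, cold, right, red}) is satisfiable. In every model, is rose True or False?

Suppose rose = 0.
(~cold) alone gives cold = 0.
(right) alone gives right = 1.
But (~right) is also a unit clause — contradiction.
So every satisfying assignment has rose = True.

True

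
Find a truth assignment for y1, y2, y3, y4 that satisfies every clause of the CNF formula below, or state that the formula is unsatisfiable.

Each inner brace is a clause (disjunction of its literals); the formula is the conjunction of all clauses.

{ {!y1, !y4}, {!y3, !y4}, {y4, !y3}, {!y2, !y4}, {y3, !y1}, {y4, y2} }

Case y1 = false:
Case y3 = false:
Case y2 = false:
From the singleton clause (y4), y4 = true.
All clauses are satisfied.

y1: false,  y2: false,  y3: false,  y4: true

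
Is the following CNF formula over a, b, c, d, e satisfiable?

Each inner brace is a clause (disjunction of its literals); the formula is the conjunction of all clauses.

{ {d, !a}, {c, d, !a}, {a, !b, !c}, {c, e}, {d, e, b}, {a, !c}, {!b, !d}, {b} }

Yes, satisfiable

Unit clause (b) forces b = true.
Unit clause (!d) forces d = false.
Unit clause (!a) forces a = false.
Unit clause (!c) forces c = false.
Unit clause (e) forces e = true.
This assignment satisfies each clause.
A satisfying assignment: a: false; b: true; c: false; d: false; e: true.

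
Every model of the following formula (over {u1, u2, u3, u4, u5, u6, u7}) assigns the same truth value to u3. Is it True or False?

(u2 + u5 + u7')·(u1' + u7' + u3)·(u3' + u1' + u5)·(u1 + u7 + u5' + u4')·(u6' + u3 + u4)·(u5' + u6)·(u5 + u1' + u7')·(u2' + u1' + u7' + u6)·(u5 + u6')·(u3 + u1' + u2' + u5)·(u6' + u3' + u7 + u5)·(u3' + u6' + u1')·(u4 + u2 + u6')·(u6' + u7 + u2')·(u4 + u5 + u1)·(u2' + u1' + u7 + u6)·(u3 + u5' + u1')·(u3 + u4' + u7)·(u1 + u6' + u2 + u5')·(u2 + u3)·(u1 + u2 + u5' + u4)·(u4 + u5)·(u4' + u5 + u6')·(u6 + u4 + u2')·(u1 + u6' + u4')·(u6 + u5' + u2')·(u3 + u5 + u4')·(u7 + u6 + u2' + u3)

Suppose u3 = 0.
From the singleton clause (u2), u2 = 1.
Try u1 = 0.
Try u6 = 0.
From the singleton clause (u5'), u5 = 0.
From the singleton clause (u4), u4 = 1.
That conflicts with the unit clause (u4').
So u6 must be the other value — set u6 = 1.
From the singleton clause (u4), u4 = 1.
That conflicts with the unit clause (u4').
Either choice for u6 ends in contradiction.
So u1 must be the other value — set u1 = 1.
From the singleton clause (u7'), u7 = 0.
From the singleton clause (u5), u5 = 1.
That conflicts with the unit clause (u5').
Either choice for u1 ends in contradiction.
So every satisfying assignment has u3 = True.

True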